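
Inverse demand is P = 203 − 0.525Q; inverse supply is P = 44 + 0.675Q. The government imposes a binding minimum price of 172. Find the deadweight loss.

3237.15

Competitive equilibrium: 203 − 0.525Q = 44 + 0.675Q → Q* = 132.5, P* = 133.4375.
At the floor P = 172, quantity demanded = (203 − 172)/0.525 = 59.0476.
Sellers' marginal cost at Q' = 59.0476: 44 + 0.675·59.0476 = 83.8571.
ΔQ = 132.5 − 59.0476 = 73.4524; wedge = 172 − 83.8571 = 88.1429.
DWL = ½ × 73.4524 × 88.1429 = 3237.15.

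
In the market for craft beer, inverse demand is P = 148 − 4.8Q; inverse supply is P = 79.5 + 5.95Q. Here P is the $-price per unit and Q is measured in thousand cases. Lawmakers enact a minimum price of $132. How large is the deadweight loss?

Competitive equilibrium: 148 − 4.8Q = 79.5 + 5.95Q → Q* = 6.3721, P* = 117.414.
At the floor P = 132, quantity demanded = (148 − 132)/4.8 = 3.3333.
Sellers' marginal cost at Q' = 3.3333: 79.5 + 5.95·3.3333 = 99.3331.
ΔQ = 6.3721 − 3.3333 = 3.0388; wedge = 132 − 99.3331 = 32.6669.
The triangle = ½ × 3.0388 × 32.6669 = $49.63 thousand.

$49.63 thousand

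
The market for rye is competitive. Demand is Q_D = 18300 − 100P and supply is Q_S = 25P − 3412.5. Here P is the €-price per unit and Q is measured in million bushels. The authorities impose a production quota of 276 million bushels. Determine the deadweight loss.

€10692.90 million

In inverse form: demand P = 183 − 0.01Q, supply P = 136.5 + 0.04Q.
Competitive equilibrium: 183 − 0.01Q = 136.5 + 0.04Q → Q* = 930, P* = 173.7.
At Q = 276: demand price = 183 − 0.01·276 = 180.24; supply price = 136.5 + 0.04·276 = 147.54.
ΔQ = 930 − 276 = 654; wedge = 180.24 − 147.54 = 32.7.
Deadweight loss = ½ × 654 × 32.7 = €10692.90 million.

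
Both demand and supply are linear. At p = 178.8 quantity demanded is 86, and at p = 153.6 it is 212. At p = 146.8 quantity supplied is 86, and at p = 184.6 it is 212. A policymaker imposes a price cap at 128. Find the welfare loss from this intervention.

Demand slope = (153.6 − 178.8)/(212 − 86) = −0.2, so p = 196 − 0.2q.
Supply slope = (184.6 − 146.8)/(212 − 86) = 0.3, so p = 121 + 0.3q.
Competitive equilibrium: 196 − 0.2q = 121 + 0.3q → q* = 150, p* = 166.
At the ceiling p = 128, quantity supplied = (128 − 121)/0.3 = 23.3333.
Willingness to pay at q' = 23.3333: 196 − 0.2·23.3333 = 191.3333.
Δq = 150 − 23.3333 = 126.6667; wedge = 191.3333 − 128 = 63.3333.
Welfare loss = ½ × 126.6667 × 63.3333 = 4011.11.

4011.11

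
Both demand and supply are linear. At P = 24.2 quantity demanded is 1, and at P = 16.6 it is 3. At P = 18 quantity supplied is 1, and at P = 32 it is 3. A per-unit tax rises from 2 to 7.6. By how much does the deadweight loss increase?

Demand slope = (16.6 − 24.2)/(3 − 1) = −3.8, so P = 28 − 3.8Q.
Supply slope = (32 − 18)/(3 − 1) = 7, so P = 11 + 7Q.
Competitive equilibrium: 28 − 3.8Q = 11 + 7Q → Q* = 1.5741, P* = 22.0185.
For a per-unit tax t: ΔQ = t/10.8, so DWL = ½·t·(t/10.8) = t²/21.6.
At t = 2: DWL = 0.185. At t = 7.6: DWL = 2.674.
Increase = 2.674 − 0.185 = 2.49.

2.49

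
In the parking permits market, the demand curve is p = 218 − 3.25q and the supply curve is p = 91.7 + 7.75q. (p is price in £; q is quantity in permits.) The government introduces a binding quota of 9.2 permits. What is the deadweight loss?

£28.64

Competitive equilibrium: 218 − 3.25q = 91.7 + 7.75q → q* = 11.4818, p* = 180.6841.
At q = 9.2: demand price = 218 − 3.25·9.2 = 188.1; supply price = 91.7 + 7.75·9.2 = 163.
Δq = 11.4818 − 9.2 = 2.2818; wedge = 188.1 − 163 = 25.1.
Welfare loss = ½ × 2.2818 × 25.1 = £28.64.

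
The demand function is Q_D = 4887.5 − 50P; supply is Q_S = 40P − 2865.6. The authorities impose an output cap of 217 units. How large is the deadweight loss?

2968.43

In inverse form: demand P = 97.75 − 0.02Q, supply P = 71.64 + 0.025Q.
Competitive equilibrium: 97.75 − 0.02Q = 71.64 + 0.025Q → Q* = 580.2222, P* = 86.1456.
At Q = 217: demand price = 97.75 − 0.02·217 = 93.41; supply price = 71.64 + 0.025·217 = 77.065.
ΔQ = 580.2222 − 217 = 363.2222; wedge = 93.41 − 77.065 = 16.345.
Welfare loss = ½ × 363.2222 × 16.345 = 2968.43.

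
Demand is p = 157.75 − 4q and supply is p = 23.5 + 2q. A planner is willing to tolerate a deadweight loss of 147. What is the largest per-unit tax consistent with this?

42

Competitive equilibrium: 157.75 − 4q = 23.5 + 2q → q* = 22.375, p* = 68.25.
A tax t gives Δq = t/6 and wedge t, so DWL = t²/12.
t²/12 = 147 → t² = 1764 → t = 42.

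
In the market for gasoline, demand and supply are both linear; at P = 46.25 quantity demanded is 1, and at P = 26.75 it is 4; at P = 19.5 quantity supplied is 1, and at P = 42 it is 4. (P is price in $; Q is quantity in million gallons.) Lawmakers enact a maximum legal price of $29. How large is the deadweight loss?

$2.90 million

Demand slope = (26.75 − 46.25)/(4 − 1) = −6.5, so P = 52.75 − 6.5Q.
Supply slope = (42 − 19.5)/(4 − 1) = 7.5, so P = 12 + 7.5Q.
Competitive equilibrium: 52.75 − 6.5Q = 12 + 7.5Q → Q* = 2.9107, P* = 33.8304.
At the ceiling P = 29, quantity supplied = (29 − 12)/7.5 = 2.2667.
Willingness to pay at Q' = 2.2667: 52.75 − 6.5·2.2667 = 38.0165.
ΔQ = 2.9107 − 2.2667 = 0.644; wedge = 38.0165 − 29 = 9.0165.
DWL = ½ × 0.644 × 9.0165 = $2.90 million.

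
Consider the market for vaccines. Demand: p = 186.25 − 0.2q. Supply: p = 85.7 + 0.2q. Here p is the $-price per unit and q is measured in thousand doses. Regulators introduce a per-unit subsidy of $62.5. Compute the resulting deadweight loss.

$4882.81 thousand

Competitive equilibrium: 186.25 − 0.2q = 85.7 + 0.2q → q* = 251.375, p* = 135.975.
The subsidy lowers effective supply by 62.5: p = 23.2 + 0.2q.
New quantity: 186.25 − 0.2q = 23.2 + 0.2q → q' = 407.625.
Overproduction Δq = 407.625 − 251.375 = 156.25; wedge = subsidy = 62.5.
DWL = ½ × 156.25 × 62.5 = $4882.81 thousand.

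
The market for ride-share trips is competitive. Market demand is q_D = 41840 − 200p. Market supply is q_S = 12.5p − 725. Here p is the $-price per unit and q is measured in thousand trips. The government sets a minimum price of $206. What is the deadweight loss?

$55119.06 thousand

In inverse form: demand p = 209.2 − 0.005q, supply p = 58 + 0.08q.
Competitive equilibrium: 209.2 − 0.005q = 58 + 0.08q → q* = 1778.8235, p* = 200.3059.
At the floor p = 206, quantity demanded = (209.2 − 206)/0.005 = 640.
Sellers' marginal cost at q' = 640: 58 + 0.08·640 = 109.2.
Δq = 1778.8235 − 640 = 1138.8235; wedge = 206 − 109.2 = 96.8.
The triangle = ½ × 1138.8235 × 96.8 = $55119.06 thousand.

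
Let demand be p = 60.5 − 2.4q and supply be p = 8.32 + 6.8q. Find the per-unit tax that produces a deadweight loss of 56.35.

Competitive equilibrium: 60.5 − 2.4q = 8.32 + 6.8q → q* = 5.6717, p* = 46.8878.
A tax t gives Δq = t/9.2 and wedge t, so DWL = t²/18.4.
t²/18.4 = 56.35 → t² = 1036.84 → t = 32.2.

32.2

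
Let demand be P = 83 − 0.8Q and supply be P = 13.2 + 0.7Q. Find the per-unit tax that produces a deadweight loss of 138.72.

20.4

Competitive equilibrium: 83 − 0.8Q = 13.2 + 0.7Q → Q* = 46.5333, P* = 45.7733.
A tax t gives ΔQ = t/1.5 and wedge t, so DWL = t²/3.
t²/3 = 138.72 → t² = 416.16 → t = 20.4.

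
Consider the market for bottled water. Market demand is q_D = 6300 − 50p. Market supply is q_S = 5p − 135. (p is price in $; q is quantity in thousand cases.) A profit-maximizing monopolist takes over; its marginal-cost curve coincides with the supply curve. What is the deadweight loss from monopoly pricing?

In inverse form: demand p = 126 − 0.02q, supply p = 27 + 0.2q.
Competitive equilibrium: 126 − 0.02q = 27 + 0.2q → q* = 450, p* = 117.
Marginal revenue: MR = 126 − 0.04q. Set MR = MC: 126 − 0.04q = 27 + 0.2q → q_m = 412.5.
Price p_m = 126 − 0.02·412.5 = 117.75; MC(q_m) = 27 + 0.2·412.5 = 109.5.
Competitive q* = 450, so Δq = 37.5; wedge = 117.75 − 109.5 = 8.25.
DWL = ½ × 37.5 × 8.25 = $154.69 thousand.

$154.69 thousand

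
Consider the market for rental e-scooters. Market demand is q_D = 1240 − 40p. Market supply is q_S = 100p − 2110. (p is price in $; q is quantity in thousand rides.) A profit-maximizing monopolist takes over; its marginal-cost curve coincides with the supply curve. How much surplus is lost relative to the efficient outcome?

$243.08 thousand

In inverse form: demand p = 31 − 0.025q, supply p = 21.1 + 0.01q.
Competitive equilibrium: 31 − 0.025q = 21.1 + 0.01q → q* = 282.8571, p* = 23.9286.
Marginal revenue: MR = 31 − 0.05q. Set MR = MC: 31 − 0.05q = 21.1 + 0.01q → q_m = 165.
Price p_m = 31 − 0.025·165 = 26.875; MC(q_m) = 21.1 + 0.01·165 = 22.75.
Competitive q* = 282.8571, so Δq = 117.8571; wedge = 26.875 − 22.75 = 4.125.
Welfare loss = ½ × 117.8571 × 4.125 = $243.08 thousand.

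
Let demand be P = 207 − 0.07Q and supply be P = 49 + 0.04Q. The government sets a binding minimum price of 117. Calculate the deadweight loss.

Competitive equilibrium: 207 − 0.07Q = 49 + 0.04Q → Q* = 1436.36364, P* = 106.45455.
At the floor P = 117, quantity demanded = (207 − 117)/0.07 = 1285.71429.
Sellers' marginal cost at Q' = 1285.71429: 49 + 0.04·1285.71429 = 100.42857.
ΔQ = 1436.36364 − 1285.71429 = 150.64935; wedge = 117 − 100.42857 = 16.57143.
Deadweight loss = ½ × 150.64935 × 16.57143 = 1248.24.

1248.24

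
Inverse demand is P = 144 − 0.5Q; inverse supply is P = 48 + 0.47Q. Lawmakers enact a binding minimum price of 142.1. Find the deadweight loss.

4392.72

Competitive equilibrium: 144 − 0.5Q = 48 + 0.47Q → Q* = 98.9691, P* = 94.5155.
At the floor P = 142.1, quantity demanded = (144 − 142.1)/0.5 = 3.8.
Sellers' marginal cost at Q' = 3.8: 48 + 0.47·3.8 = 49.786.
ΔQ = 98.9691 − 3.8 = 95.1691; wedge = 142.1 − 49.786 = 92.314.
Welfare loss = ½ × 95.1691 × 92.314 = 4392.72.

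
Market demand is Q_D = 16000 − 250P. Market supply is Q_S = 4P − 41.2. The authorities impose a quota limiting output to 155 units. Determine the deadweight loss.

In inverse form: demand P = 64 − 0.004Q, supply P = 10.3 + 0.25Q.
Competitive equilibrium: 64 − 0.004Q = 10.3 + 0.25Q → Q* = 211.4173, P* = 63.1543.
At Q = 155: demand price = 64 − 0.004·155 = 63.38; supply price = 10.3 + 0.25·155 = 49.05.
ΔQ = 211.4173 − 155 = 56.4173; wedge = 63.38 − 49.05 = 14.33.
Deadweight loss = ½ × 56.4173 × 14.33 = 404.23.

404.23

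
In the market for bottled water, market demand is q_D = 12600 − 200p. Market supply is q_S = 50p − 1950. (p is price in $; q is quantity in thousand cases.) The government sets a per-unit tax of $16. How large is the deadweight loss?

$5120 thousand

In inverse form: demand p = 63 − 0.005q, supply p = 39 + 0.02q.
Competitive equilibrium: 63 − 0.005q = 39 + 0.02q → q* = 960, p* = 58.2.
With the tax, the buyer price exceeds the seller price by 16: (63 − 0.005q) − (39 + 0.02q) = 16 → q' = 320.
Δq = 960 − 320 = 640; the wedge equals the tax, 16.
The triangle = ½ × 640 × 16 = $5120 thousand.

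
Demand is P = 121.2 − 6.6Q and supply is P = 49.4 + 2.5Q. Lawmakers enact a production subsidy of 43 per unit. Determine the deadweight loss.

Competitive equilibrium: 121.2 − 6.6Q = 49.4 + 2.5Q → Q* = 7.8901, P* = 69.1253.
The subsidy lowers effective supply by 43: P = 6.4 + 2.5Q.
New quantity: 121.2 − 6.6Q = 6.4 + 2.5Q → Q' = 12.6154.
Overproduction ΔQ = 12.6154 − 7.8901 = 4.7253; wedge = subsidy = 43.
Welfare loss = ½ × 4.7253 × 43 = 101.59.

101.59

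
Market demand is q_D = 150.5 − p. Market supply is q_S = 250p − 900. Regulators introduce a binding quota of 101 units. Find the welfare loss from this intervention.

1030.82

In inverse form: demand p = 150.5 − q, supply p = 3.6 + 0.004q.
Competitive equilibrium: 150.5 − q = 3.6 + 0.004q → q* = 146.3147, p* = 4.1853.
At q = 101: demand price = 150.5 − 1·101 = 49.5; supply price = 3.6 + 0.004·101 = 4.004.
Δq = 146.3147 − 101 = 45.3147; wedge = 49.5 − 4.004 = 45.496.
Welfare loss = ½ × 45.3147 × 45.496 = 1030.82.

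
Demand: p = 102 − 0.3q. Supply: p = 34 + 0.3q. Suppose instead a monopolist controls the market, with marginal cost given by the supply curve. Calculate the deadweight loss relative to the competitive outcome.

Competitive equilibrium: 102 − 0.3q = 34 + 0.3q → q* = 113.3333, p* = 68.
Marginal revenue: MR = 102 − 0.6q. Set MR = MC: 102 − 0.6q = 34 + 0.3q → q_m = 75.5556.
Price p_m = 102 − 0.3·75.5556 = 79.3333; MC(q_m) = 34 + 0.3·75.5556 = 56.6667.
Competitive q* = 113.3333, so Δq = 37.7777; wedge = 79.3333 − 56.6667 = 22.6666.
Deadweight loss = ½ × 37.7777 × 22.6666 = 428.15.

428.15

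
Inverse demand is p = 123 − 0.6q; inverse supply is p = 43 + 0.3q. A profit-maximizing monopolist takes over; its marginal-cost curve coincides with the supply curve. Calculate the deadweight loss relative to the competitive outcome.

568.89

Competitive equilibrium: 123 − 0.6q = 43 + 0.3q → q* = 88.8889, p* = 69.6667.
Marginal revenue: MR = 123 − 1.2q. Set MR = MC: 123 − 1.2q = 43 + 0.3q → q_m = 53.3333.
Price p_m = 123 − 0.6·53.3333 = 91; MC(q_m) = 43 + 0.3·53.3333 = 59.
Competitive q* = 88.8889, so Δq = 35.5556; wedge = 91 − 59 = 32.
Deadweight loss = ½ × 35.5556 × 32 = 568.89.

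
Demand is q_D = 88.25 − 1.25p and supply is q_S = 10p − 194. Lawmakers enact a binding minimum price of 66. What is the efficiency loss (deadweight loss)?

1176.83

In inverse form: demand p = 70.6 − 0.8q, supply p = 19.4 + 0.1q.
Competitive equilibrium: 70.6 − 0.8q = 19.4 + 0.1q → q* = 56.8889, p* = 25.0889.
At the floor p = 66, quantity demanded = (70.6 − 66)/0.8 = 5.75.
Sellers' marginal cost at q' = 5.75: 19.4 + 0.1·5.75 = 19.975.
Δq = 56.8889 − 5.75 = 51.1389; wedge = 66 − 19.975 = 46.025.
DWL = ½ × 51.1389 × 46.025 = 1176.83.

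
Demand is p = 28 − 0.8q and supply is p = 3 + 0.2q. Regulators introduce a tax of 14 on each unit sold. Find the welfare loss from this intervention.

Competitive equilibrium: 28 − 0.8q = 3 + 0.2q → q* = 25, p* = 8.
With the tax, the buyer price exceeds the seller price by 14: (28 − 0.8q) − (3 + 0.2q) = 14 → q' = 11.
Δq = 25 − 11 = 14; the wedge equals the tax, 14.
DWL = ½ × 14 × 14 = 98.

98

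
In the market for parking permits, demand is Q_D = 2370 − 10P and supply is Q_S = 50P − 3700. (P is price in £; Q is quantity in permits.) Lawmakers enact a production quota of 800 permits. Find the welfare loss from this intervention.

In inverse form: demand P = 237 − 0.1Q, supply P = 74 + 0.02Q.
Competitive equilibrium: 237 − 0.1Q = 74 + 0.02Q → Q* = 1358.3333, P* = 101.1667.
At Q = 800: demand price = 237 − 0.1·800 = 157; supply price = 74 + 0.02·800 = 90.
ΔQ = 1358.3333 − 800 = 558.3333; wedge = 157 − 90 = 67.
DWL = ½ × 558.3333 × 67 = £18704.17.

£18704.17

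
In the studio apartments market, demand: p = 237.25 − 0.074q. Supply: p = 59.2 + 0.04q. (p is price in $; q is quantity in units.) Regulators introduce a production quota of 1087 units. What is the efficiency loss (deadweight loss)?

$12852.08

Competitive equilibrium: 237.25 − 0.074q = 59.2 + 0.04q → q* = 1561.8421, p* = 121.6737.
At q = 1087: demand price = 237.25 − 0.074·1087 = 156.812; supply price = 59.2 + 0.04·1087 = 102.68.
Δq = 1561.8421 − 1087 = 474.8421; wedge = 156.812 − 102.68 = 54.132.
Welfare loss = ½ × 474.8421 × 54.132 = $12852.08.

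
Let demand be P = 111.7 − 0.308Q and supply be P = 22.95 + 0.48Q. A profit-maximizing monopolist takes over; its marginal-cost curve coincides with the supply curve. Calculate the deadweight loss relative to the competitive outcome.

394.69

Competitive equilibrium: 111.7 − 0.308Q = 22.95 + 0.48Q → Q* = 112.6269, P* = 77.0109.
Marginal revenue: MR = 111.7 − 0.616Q. Set MR = MC: 111.7 − 0.616Q = 22.95 + 0.48Q → Q_m = 80.9763.
Price P_m = 111.7 − 0.308·80.9763 = 86.7593; MC(Q_m) = 22.95 + 0.48·80.9763 = 61.8186.
Competitive Q* = 112.6269, so ΔQ = 31.6506; wedge = 86.7593 − 61.8186 = 24.9407.
Welfare loss = ½ × 31.6506 × 24.9407 = 394.69.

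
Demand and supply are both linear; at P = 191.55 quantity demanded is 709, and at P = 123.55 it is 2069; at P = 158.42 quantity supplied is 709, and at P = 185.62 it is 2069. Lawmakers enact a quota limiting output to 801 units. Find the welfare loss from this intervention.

Demand slope = (123.55 − 191.55)/(2069 − 709) = −0.05, so P = 227 − 0.05Q.
Supply slope = (185.62 − 158.42)/(2069 − 709) = 0.02, so P = 144.24 + 0.02Q.
Competitive equilibrium: 227 − 0.05Q = 144.24 + 0.02Q → Q* = 1182.2857, P* = 167.8857.
At Q = 801: demand price = 227 − 0.05·801 = 186.95; supply price = 144.24 + 0.02·801 = 160.26.
ΔQ = 1182.2857 − 801 = 381.2857; wedge = 186.95 − 160.26 = 26.69.
DWL = ½ × 381.2857 × 26.69 = 5088.26.

5088.26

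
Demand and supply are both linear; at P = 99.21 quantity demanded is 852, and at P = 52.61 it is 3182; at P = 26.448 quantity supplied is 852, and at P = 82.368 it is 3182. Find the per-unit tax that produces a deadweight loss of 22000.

44

Demand slope = (52.61 − 99.21)/(3182 − 852) = −0.02, so P = 116.25 − 0.02Q.
Supply slope = (82.368 − 26.448)/(3182 − 852) = 0.024, so P = 6 + 0.024Q.
Competitive equilibrium: 116.25 − 0.02Q = 6 + 0.024Q → Q* = 2505.6818, P* = 66.1364.
A tax t gives ΔQ = t/0.044 and wedge t, so DWL = t²/0.088.
t²/0.088 = 22000 → t² = 1936 → t = 44.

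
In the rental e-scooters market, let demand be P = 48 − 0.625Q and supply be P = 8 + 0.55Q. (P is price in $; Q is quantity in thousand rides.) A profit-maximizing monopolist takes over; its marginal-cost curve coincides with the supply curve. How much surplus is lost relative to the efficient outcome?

$82.09 thousand

Competitive equilibrium: 48 − 0.625Q = 8 + 0.55Q → Q* = 34.0426, P* = 26.7234.
Marginal revenue: MR = 48 − 1.25Q. Set MR = MC: 48 − 1.25Q = 8 + 0.55Q → Q_m = 22.2222.
Price P_m = 48 − 0.625·22.2222 = 34.1111; MC(Q_m) = 8 + 0.55·22.2222 = 20.2222.
Competitive Q* = 34.0426, so ΔQ = 11.8204; wedge = 34.1111 − 20.2222 = 13.8889.
Deadweight loss = ½ × 11.8204 × 13.8889 = $82.09 thousand.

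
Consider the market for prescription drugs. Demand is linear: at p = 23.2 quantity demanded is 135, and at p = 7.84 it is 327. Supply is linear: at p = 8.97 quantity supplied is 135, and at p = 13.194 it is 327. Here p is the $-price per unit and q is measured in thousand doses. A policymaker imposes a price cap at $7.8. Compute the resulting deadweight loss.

$1893.63 thousand

Demand slope = (7.84 − 23.2)/(327 − 135) = −0.08, so p = 34 − 0.08q.
Supply slope = (13.194 − 8.97)/(327 − 135) = 0.022, so p = 6 + 0.022q.
Competitive equilibrium: 34 − 0.08q = 6 + 0.022q → q* = 274.5098, p* = 12.0392.
At the ceiling p = 7.8, quantity supplied = (7.8 − 6)/0.022 = 81.8182.
Willingness to pay at q' = 81.8182: 34 − 0.08·81.8182 = 27.4545.
Δq = 274.5098 − 81.8182 = 192.6916; wedge = 27.4545 − 7.8 = 19.6545.
DWL = ½ × 192.6916 × 19.6545 = $1893.63 thousand.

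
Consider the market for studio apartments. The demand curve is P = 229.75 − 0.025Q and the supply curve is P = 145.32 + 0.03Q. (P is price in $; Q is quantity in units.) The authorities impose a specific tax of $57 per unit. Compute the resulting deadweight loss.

$29536.36

Competitive equilibrium: 229.75 − 0.025Q = 145.32 + 0.03Q → Q* = 1535.0909, P* = 191.3727.
With the tax, the buyer price exceeds the seller price by 57: (229.75 − 0.025Q) − (145.32 + 0.03Q) = 57 → Q' = 498.7273.
ΔQ = 1535.0909 − 498.7273 = 1036.3636; the wedge equals the tax, 57.
DWL = ½ × 1036.3636 × 57 = $29536.36.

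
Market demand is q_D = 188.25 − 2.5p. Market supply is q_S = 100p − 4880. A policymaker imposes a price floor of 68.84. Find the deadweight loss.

481.90

In inverse form: demand p = 75.3 − 0.4q, supply p = 48.8 + 0.01q.
Competitive equilibrium: 75.3 − 0.4q = 48.8 + 0.01q → q* = 64.6341, p* = 49.4463.
At the floor p = 68.84, quantity demanded = (75.3 − 68.84)/0.4 = 16.15.
Sellers' marginal cost at q' = 16.15: 48.8 + 0.01·16.15 = 48.9615.
Δq = 64.6341 − 16.15 = 48.4841; wedge = 68.84 − 48.9615 = 19.8785.
DWL = ½ × 48.4841 × 19.8785 = 481.90.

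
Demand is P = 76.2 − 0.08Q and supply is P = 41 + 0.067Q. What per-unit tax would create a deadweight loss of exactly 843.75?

Competitive equilibrium: 76.2 − 0.08Q = 41 + 0.067Q → Q* = 239.4558, P* = 57.0435.
A tax t gives ΔQ = t/0.147 and wedge t, so DWL = t²/0.294.
t²/0.294 = 843.75 → t² = 248.0625 → t = 15.75.

15.75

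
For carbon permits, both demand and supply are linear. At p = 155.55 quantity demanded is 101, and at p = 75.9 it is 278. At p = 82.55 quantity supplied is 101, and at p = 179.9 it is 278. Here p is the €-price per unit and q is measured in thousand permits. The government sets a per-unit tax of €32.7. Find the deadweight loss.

Demand slope = (75.9 − 155.55)/(278 − 101) = −0.45, so p = 201 − 0.45q.
Supply slope = (179.9 − 82.55)/(278 − 101) = 0.55, so p = 27 + 0.55q.
Competitive equilibrium: 201 − 0.45q = 27 + 0.55q → q* = 174, p* = 122.7.
With the tax, the buyer price exceeds the seller price by 32.7: (201 − 0.45q) − (27 + 0.55q) = 32.7 → q' = 141.3.
Δq = 174 − 141.3 = 32.7; the wedge equals the tax, 32.7.
DWL = ½ × 32.7 × 32.7 = €534.645 thousand.

€534.645 thousand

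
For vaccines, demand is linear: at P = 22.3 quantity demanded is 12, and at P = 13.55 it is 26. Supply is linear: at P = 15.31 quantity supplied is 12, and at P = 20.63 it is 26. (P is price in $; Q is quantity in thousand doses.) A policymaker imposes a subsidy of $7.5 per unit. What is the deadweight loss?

Demand slope = (13.55 − 22.3)/(26 − 12) = −0.625, so P = 29.8 − 0.625Q.
Supply slope = (20.63 − 15.31)/(26 − 12) = 0.38, so P = 10.75 + 0.38Q.
Competitive equilibrium: 29.8 − 0.625Q = 10.75 + 0.38Q → Q* = 18.9552, P* = 17.953.
The subsidy lowers effective supply by 7.5: P = 3.25 + 0.38Q.
New quantity: 29.8 − 0.625Q = 3.25 + 0.38Q → Q' = 26.4179.
Overproduction ΔQ = 26.4179 − 18.9552 = 7.4627; wedge = subsidy = 7.5.
The triangle = ½ × 7.4627 × 7.5 = $27.99 thousand.

$27.99 thousand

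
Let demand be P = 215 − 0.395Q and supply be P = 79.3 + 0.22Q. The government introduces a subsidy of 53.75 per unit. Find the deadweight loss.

Competitive equilibrium: 215 − 0.395Q = 79.3 + 0.22Q → Q* = 220.6504, P* = 127.8431.
The subsidy lowers effective supply by 53.75: P = 25.55 + 0.22Q.
New quantity: 215 − 0.395Q = 25.55 + 0.22Q → Q' = 308.0488.
Overproduction ΔQ = 308.0488 − 220.6504 = 87.3984; wedge = subsidy = 53.75.
The triangle = ½ × 87.3984 × 53.75 = 2348.83.

2348.83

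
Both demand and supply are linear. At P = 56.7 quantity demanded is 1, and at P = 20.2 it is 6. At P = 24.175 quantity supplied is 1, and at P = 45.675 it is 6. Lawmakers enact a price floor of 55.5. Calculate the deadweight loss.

40.41

Demand slope = (20.2 − 56.7)/(6 − 1) = −7.3, so P = 64 − 7.3Q.
Supply slope = (45.675 − 24.175)/(6 − 1) = 4.3, so P = 19.875 + 4.3Q.
Competitive equilibrium: 64 − 7.3Q = 19.875 + 4.3Q → Q* = 3.8039, P* = 36.2317.
At the floor P = 55.5, quantity demanded = (64 − 55.5)/7.3 = 1.1644.
Sellers' marginal cost at Q' = 1.1644: 19.875 + 4.3·1.1644 = 24.8819.
ΔQ = 3.8039 − 1.1644 = 2.6395; wedge = 55.5 − 24.8819 = 30.6181.
Deadweight loss = ½ × 2.6395 × 30.6181 = 40.41.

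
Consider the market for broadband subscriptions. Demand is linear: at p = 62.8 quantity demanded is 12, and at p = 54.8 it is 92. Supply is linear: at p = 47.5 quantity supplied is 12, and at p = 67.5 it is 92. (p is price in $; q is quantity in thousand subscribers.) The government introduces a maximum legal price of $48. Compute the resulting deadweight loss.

$304.51 thousand

Demand slope = (54.8 − 62.8)/(92 − 12) = −0.1, so p = 64 − 0.1q.
Supply slope = (67.5 − 47.5)/(92 − 12) = 0.25, so p = 44.5 + 0.25q.
Competitive equilibrium: 64 − 0.1q = 44.5 + 0.25q → q* = 55.7143, p* = 58.4286.
At the ceiling p = 48, quantity supplied = (48 − 44.5)/0.25 = 14.
Willingness to pay at q' = 14: 64 − 0.1·14 = 62.6.
Δq = 55.7143 − 14 = 41.7143; wedge = 62.6 − 48 = 14.6.
DWL = ½ × 41.7143 × 14.6 = $304.51 thousand.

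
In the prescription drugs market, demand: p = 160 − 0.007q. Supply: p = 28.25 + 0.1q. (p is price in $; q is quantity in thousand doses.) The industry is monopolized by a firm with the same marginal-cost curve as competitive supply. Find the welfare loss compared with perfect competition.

$305.83 thousand

Competitive equilibrium: 160 − 0.007q = 28.25 + 0.1q → q* = 1231.30841, p* = 151.38084.
Marginal revenue: MR = 160 − 0.014q. Set MR = MC: 160 − 0.014q = 28.25 + 0.1q → q_m = 1155.70175.
Price p_m = 160 − 0.007·1155.70175 = 151.91009; MC(q_m) = 28.25 + 0.1·1155.70175 = 143.82018.
Competitive q* = 1231.30841, so Δq = 75.60666; wedge = 151.91009 − 143.82018 = 8.08991.
The triangle = ½ × 75.60666 × 8.08991 = $305.83 thousand.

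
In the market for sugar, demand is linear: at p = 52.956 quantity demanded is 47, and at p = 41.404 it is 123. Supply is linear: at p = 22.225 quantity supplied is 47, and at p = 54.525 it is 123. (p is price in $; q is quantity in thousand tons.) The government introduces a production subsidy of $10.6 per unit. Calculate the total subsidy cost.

Demand slope = (41.404 − 52.956)/(123 − 47) = −0.152, so p = 60.1 − 0.152q.
Supply slope = (54.525 − 22.225)/(123 − 47) = 0.425, so p = 2.25 + 0.425q.
Competitive equilibrium: 60.1 − 0.152q = 2.25 + 0.425q → q* = 100.26, p* = 44.8605.
The subsidy lowers effective supply by 10.6: p = 0.425q − 8.35.
New quantity: 60.1 − 0.152q = 0.425q − 8.35 → q' = 118.6308.
Total subsidy cost = 10.6 × 118.6308 = $1257.49 thousand.

$1257.49 thousand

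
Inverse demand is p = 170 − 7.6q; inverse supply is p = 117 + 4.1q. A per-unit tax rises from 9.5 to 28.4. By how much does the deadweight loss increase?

30.61

Competitive equilibrium: 170 − 7.6q = 117 + 4.1q → q* = 4.5299, p* = 135.5726.
For a per-unit tax t: Δq = t/11.7, so DWL = ½·t·(t/11.7) = t²/23.4.
At t = 9.5: DWL = 3.857. At t = 28.4: DWL = 34.468.
Increase = 34.468 − 3.857 = 30.61.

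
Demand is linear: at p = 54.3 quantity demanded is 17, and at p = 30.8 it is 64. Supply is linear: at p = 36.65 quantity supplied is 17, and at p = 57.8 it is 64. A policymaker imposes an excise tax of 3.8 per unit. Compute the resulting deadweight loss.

7.60

Demand slope = (30.8 − 54.3)/(64 − 17) = −0.5, so p = 62.8 − 0.5q.
Supply slope = (57.8 − 36.65)/(64 − 17) = 0.45, so p = 29 + 0.45q.
Competitive equilibrium: 62.8 − 0.5q = 29 + 0.45q → q* = 35.5789, p* = 45.0105.
With the tax, the buyer price exceeds the seller price by 3.8: (62.8 − 0.5q) − (29 + 0.45q) = 3.8 → q' = 31.5789.
Δq = 35.5789 − 31.5789 = 4; the wedge equals the tax, 3.8.
Welfare loss = ½ × 4 × 3.8 = 7.60.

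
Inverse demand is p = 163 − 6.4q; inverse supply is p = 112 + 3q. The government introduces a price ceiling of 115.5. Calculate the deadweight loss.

85.25

Competitive equilibrium: 163 − 6.4q = 112 + 3q → q* = 5.4255, p* = 128.2766.
At the ceiling p = 115.5, quantity supplied = (115.5 − 112)/3 = 1.1667.
Willingness to pay at q' = 1.1667: 163 − 6.4·1.1667 = 155.5331.
Δq = 5.4255 − 1.1667 = 4.2588; wedge = 155.5331 − 115.5 = 40.0331.
Welfare loss = ½ × 4.2588 × 40.0331 = 85.25.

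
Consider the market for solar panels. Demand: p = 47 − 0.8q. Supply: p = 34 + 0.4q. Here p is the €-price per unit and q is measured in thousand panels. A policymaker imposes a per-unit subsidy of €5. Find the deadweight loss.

Competitive equilibrium: 47 − 0.8q = 34 + 0.4q → q* = 10.8333, p* = 38.3333.
The subsidy lowers effective supply by 5: p = 29 + 0.4q.
New quantity: 47 − 0.8q = 29 + 0.4q → q' = 15.
Overproduction Δq = 15 − 10.8333 = 4.1667; wedge = subsidy = 5.
Welfare loss = ½ × 4.1667 × 5 = €10.42 thousand.

€10.42 thousand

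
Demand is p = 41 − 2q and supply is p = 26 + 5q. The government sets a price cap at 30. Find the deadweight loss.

Competitive equilibrium: 41 − 2q = 26 + 5q → q* = 2.1429, p* = 36.7143.
At the ceiling p = 30, quantity supplied = (30 − 26)/5 = 0.8.
Willingness to pay at q' = 0.8: 41 − 2·0.8 = 39.4.
Δq = 2.1429 − 0.8 = 1.3429; wedge = 39.4 − 30 = 9.4.
Deadweight loss = ½ × 1.3429 × 9.4 = 6.31.

6.31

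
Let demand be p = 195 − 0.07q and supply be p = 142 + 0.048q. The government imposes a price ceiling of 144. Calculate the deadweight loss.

9796.64

Competitive equilibrium: 195 − 0.07q = 142 + 0.048q → q* = 449.15254, p* = 163.55932.
At the ceiling p = 144, quantity supplied = (144 − 142)/0.048 = 41.66667.
Willingness to pay at q' = 41.66667: 195 − 0.07·41.66667 = 192.08333.
Δq = 449.15254 − 41.66667 = 407.48587; wedge = 192.08333 − 144 = 48.08333.
Deadweight loss = ½ × 407.48587 × 48.08333 = 9796.64.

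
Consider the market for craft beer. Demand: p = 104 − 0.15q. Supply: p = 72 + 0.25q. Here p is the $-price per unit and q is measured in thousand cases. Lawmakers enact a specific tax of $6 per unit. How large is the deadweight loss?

$45 thousand

Competitive equilibrium: 104 − 0.15q = 72 + 0.25q → q* = 80, p* = 92.
With the tax, the buyer price exceeds the seller price by 6: (104 − 0.15q) − (72 + 0.25q) = 6 → q' = 65.
Δq = 80 − 65 = 15; the wedge equals the tax, 6.
DWL = ½ × 15 × 6 = $45 thousand.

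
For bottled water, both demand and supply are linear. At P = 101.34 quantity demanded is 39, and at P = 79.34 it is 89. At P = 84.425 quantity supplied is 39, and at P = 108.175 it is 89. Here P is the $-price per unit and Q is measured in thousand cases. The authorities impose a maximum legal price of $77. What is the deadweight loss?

Demand slope = (79.34 − 101.34)/(89 − 39) = −0.44, so P = 118.5 − 0.44Q.
Supply slope = (108.175 − 84.425)/(89 − 39) = 0.475, so P = 65.9 + 0.475Q.
Competitive equilibrium: 118.5 − 0.44Q = 65.9 + 0.475Q → Q* = 57.4863, P* = 93.206.
At the ceiling P = 77, quantity supplied = (77 − 65.9)/0.475 = 23.3684.
Willingness to pay at Q' = 23.3684: 118.5 − 0.44·23.3684 = 108.2179.
ΔQ = 57.4863 − 23.3684 = 34.1179; wedge = 108.2179 − 77 = 31.2179.
Welfare loss = ½ × 34.1179 × 31.2179 = $532.54 thousand.

$532.54 thousand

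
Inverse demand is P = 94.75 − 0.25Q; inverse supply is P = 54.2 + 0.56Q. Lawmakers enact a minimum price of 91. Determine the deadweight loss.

497.88

Competitive equilibrium: 94.75 − 0.25Q = 54.2 + 0.56Q → Q* = 50.0617, P* = 82.2346.
At the floor P = 91, quantity demanded = (94.75 − 91)/0.25 = 15.
Sellers' marginal cost at Q' = 15: 54.2 + 0.56·15 = 62.6.
ΔQ = 50.0617 − 15 = 35.0617; wedge = 91 − 62.6 = 28.4.
Deadweight loss = ½ × 35.0617 × 28.4 = 497.88.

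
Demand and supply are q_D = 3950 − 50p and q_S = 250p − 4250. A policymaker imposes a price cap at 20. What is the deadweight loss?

40333.33

In inverse form: demand p = 79 − 0.02q, supply p = 17 + 0.004q.
Competitive equilibrium: 79 − 0.02q = 17 + 0.004q → q* = 2583.3333, p* = 27.3333.
At the ceiling p = 20, quantity supplied = (20 − 17)/0.004 = 750.
Willingness to pay at q' = 750: 79 − 0.02·750 = 64.
Δq = 2583.3333 − 750 = 1833.3333; wedge = 64 − 20 = 44.
Welfare loss = ½ × 1833.3333 × 44 = 40333.33.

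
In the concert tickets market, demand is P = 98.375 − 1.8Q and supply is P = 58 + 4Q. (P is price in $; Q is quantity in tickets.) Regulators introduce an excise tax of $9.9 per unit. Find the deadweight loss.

Competitive equilibrium: 98.375 − 1.8Q = 58 + 4Q → Q* = 6.9612, P* = 85.8448.
With the tax, the buyer price exceeds the seller price by 9.9: (98.375 − 1.8Q) − (58 + 4Q) = 9.9 → Q' = 5.2543.
ΔQ = 6.9612 − 5.2543 = 1.7069; the wedge equals the tax, 9.9.
The triangle = ½ × 1.7069 × 9.9 = $8.45.

$8.45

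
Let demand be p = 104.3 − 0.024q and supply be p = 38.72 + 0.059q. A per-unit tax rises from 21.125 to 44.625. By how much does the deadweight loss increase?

Competitive equilibrium: 104.3 − 0.024q = 38.72 + 0.059q → q* = 790.1205, p* = 85.3371.
For a per-unit tax t: Δq = t/0.083, so DWL = ½·t·(t/0.083) = t²/0.166.
At t = 21.125: DWL = 2688.347. At t = 44.625: DWL = 11996.329.
Increase = 11996.329 − 2688.347 = 9307.98.

9307.98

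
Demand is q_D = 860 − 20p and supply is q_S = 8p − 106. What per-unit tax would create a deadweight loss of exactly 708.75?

15.75

In inverse form: demand p = 43 − 0.05q, supply p = 13.25 + 0.125q.
Competitive equilibrium: 43 − 0.05q = 13.25 + 0.125q → q* = 170, p* = 34.5.
A tax t gives Δq = t/0.175 and wedge t, so DWL = t²/0.35.
t²/0.35 = 708.75 → t² = 248.0625 → t = 15.75.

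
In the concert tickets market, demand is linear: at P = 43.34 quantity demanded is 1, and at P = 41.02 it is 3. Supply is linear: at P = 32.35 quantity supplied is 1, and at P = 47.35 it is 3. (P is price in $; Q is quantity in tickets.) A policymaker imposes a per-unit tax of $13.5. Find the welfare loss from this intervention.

$10.52

Demand slope = (41.02 − 43.34)/(3 − 1) = −1.16, so P = 44.5 − 1.16Q.
Supply slope = (47.35 − 32.35)/(3 − 1) = 7.5, so P = 24.85 + 7.5Q.
Competitive equilibrium: 44.5 − 1.16Q = 24.85 + 7.5Q → Q* = 2.2691, P* = 41.8679.
With the tax, the buyer price exceeds the seller price by 13.5: (44.5 − 1.16Q) − (24.85 + 7.5Q) = 13.5 → Q' = 0.7102.
ΔQ = 2.2691 − 0.7102 = 1.5589; the wedge equals the tax, 13.5.
Deadweight loss = ½ × 1.5589 × 13.5 = $10.52.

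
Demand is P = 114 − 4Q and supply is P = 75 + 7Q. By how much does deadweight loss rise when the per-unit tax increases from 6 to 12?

4.91

Competitive equilibrium: 114 − 4Q = 75 + 7Q → Q* = 3.5455, P* = 99.8182.
For a per-unit tax t: ΔQ = t/11, so DWL = ½·t·(t/11) = t²/22.
At t = 6: DWL = 1.636. At t = 12: DWL = 6.545.
Increase = 6.545 − 1.636 = 4.91.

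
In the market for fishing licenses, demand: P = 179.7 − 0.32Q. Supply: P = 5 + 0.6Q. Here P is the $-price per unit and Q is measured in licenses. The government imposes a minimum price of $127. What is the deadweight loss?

$292.21

Competitive equilibrium: 179.7 − 0.32Q = 5 + 0.6Q → Q* = 189.8913, P* = 118.9348.
At the floor P = 127, quantity demanded = (179.7 − 127)/0.32 = 164.6875.
Sellers' marginal cost at Q' = 164.6875: 5 + 0.6·164.6875 = 103.8125.
ΔQ = 189.8913 − 164.6875 = 25.2038; wedge = 127 − 103.8125 = 23.1875.
Deadweight loss = ½ × 25.2038 × 23.1875 = $292.21.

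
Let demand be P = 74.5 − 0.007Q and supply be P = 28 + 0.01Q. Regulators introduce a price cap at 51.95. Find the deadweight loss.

984.30

Competitive equilibrium: 74.5 − 0.007Q = 28 + 0.01Q → Q* = 2735.2941, P* = 55.3529.
At the ceiling P = 51.95, quantity supplied = (51.95 − 28)/0.01 = 2395.
Willingness to pay at Q' = 2395: 74.5 − 0.007·2395 = 57.735.
ΔQ = 2735.2941 − 2395 = 340.2941; wedge = 57.735 − 51.95 = 5.785.
The triangle = ½ × 340.2941 × 5.785 = 984.30.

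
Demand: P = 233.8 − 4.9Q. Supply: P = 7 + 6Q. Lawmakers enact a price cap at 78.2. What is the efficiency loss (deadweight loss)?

435.65

Competitive equilibrium: 233.8 − 4.9Q = 7 + 6Q → Q* = 20.8073, P* = 131.844.
At the ceiling P = 78.2, quantity supplied = (78.2 − 7)/6 = 11.8667.
Willingness to pay at Q' = 11.8667: 233.8 − 4.9·11.8667 = 175.6532.
ΔQ = 20.8073 − 11.8667 = 8.9406; wedge = 175.6532 − 78.2 = 97.4532.
Welfare loss = ½ × 8.9406 × 97.4532 = 435.65.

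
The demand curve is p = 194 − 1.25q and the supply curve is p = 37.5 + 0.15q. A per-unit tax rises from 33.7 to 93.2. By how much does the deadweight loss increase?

2696.625

Competitive equilibrium: 194 − 1.25q = 37.5 + 0.15q → q* = 111.7857, p* = 54.2679.
For a per-unit tax t: Δq = t/1.4, so DWL = ½·t·(t/1.4) = t²/2.8.
At t = 33.7: DWL = 405.604. At t = 93.2: DWL = 3102.229.
Increase = 3102.229 − 405.604 = 2696.625.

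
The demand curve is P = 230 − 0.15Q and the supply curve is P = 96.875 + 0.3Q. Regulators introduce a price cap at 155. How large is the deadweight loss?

Competitive equilibrium: 230 − 0.15Q = 96.875 + 0.3Q → Q* = 295.8333, P* = 185.625.
At the ceiling P = 155, quantity supplied = (155 − 96.875)/0.3 = 193.75.
Willingness to pay at Q' = 193.75: 230 − 0.15·193.75 = 200.9375.
ΔQ = 295.8333 − 193.75 = 102.0833; wedge = 200.9375 − 155 = 45.9375.
Welfare loss = ½ × 102.0833 × 45.9375 = 2344.73.

2344.73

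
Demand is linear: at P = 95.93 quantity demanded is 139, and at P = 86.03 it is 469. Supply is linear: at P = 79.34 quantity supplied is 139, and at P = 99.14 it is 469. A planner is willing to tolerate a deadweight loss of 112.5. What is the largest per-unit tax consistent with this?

4.5

Demand slope = (86.03 − 95.93)/(469 − 139) = −0.03, so P = 100.1 − 0.03Q.
Supply slope = (99.14 − 79.34)/(469 − 139) = 0.06, so P = 71 + 0.06Q.
Competitive equilibrium: 100.1 − 0.03Q = 71 + 0.06Q → Q* = 323.3333, P* = 90.4.
A tax t gives ΔQ = t/0.09 and wedge t, so DWL = t²/0.18.
t²/0.18 = 112.5 → t² = 20.25 → t = 4.5.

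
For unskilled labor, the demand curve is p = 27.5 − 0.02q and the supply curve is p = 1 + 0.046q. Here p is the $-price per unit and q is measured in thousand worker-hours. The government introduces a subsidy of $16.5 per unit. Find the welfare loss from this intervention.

Competitive equilibrium: 27.5 − 0.02q = 1 + 0.046q → q* = 401.5152, p* = 19.4697.
The subsidy lowers effective supply by 16.5: p = 0.046q − 15.5.
New quantity: 27.5 − 0.02q = 0.046q − 15.5 → q' = 651.5152.
Overproduction Δq = 651.5152 − 401.5152 = 250; wedge = subsidy = 16.5.
Welfare loss = ½ × 250 × 16.5 = $2062.50 thousand.

$2062.50 thousand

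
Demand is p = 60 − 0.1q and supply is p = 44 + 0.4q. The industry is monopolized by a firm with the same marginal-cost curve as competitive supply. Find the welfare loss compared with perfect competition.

Competitive equilibrium: 60 − 0.1q = 44 + 0.4q → q* = 32, p* = 56.8.
Marginal revenue: MR = 60 − 0.2q. Set MR = MC: 60 − 0.2q = 44 + 0.4q → q_m = 26.6667.
Price p_m = 60 − 0.1·26.6667 = 57.3333; MC(q_m) = 44 + 0.4·26.6667 = 54.6667.
Competitive q* = 32, so Δq = 5.3333; wedge = 57.3333 − 54.6667 = 2.6666.
The triangle = ½ × 5.3333 × 2.6666 = 7.11.

7.11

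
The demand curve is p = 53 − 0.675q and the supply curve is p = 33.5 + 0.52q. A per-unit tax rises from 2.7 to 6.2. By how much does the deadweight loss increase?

13.03

Competitive equilibrium: 53 − 0.675q = 33.5 + 0.52q → q* = 16.318, p* = 41.9854.
For a per-unit tax t: Δq = t/1.195, so DWL = ½·t·(t/1.195) = t²/2.39.
At t = 2.7: DWL = 3.05. At t = 6.2: DWL = 16.084.
Increase = 16.084 − 3.05 = 13.03.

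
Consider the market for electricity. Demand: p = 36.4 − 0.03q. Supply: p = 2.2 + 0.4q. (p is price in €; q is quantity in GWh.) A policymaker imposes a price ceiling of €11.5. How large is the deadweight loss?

€681.12

Competitive equilibrium: 36.4 − 0.03q = 2.2 + 0.4q → q* = 79.5349, p* = 34.014.
At the ceiling p = 11.5, quantity supplied = (11.5 − 2.2)/0.4 = 23.25.
Willingness to pay at q' = 23.25: 36.4 − 0.03·23.25 = 35.7025.
Δq = 79.5349 − 23.25 = 56.2849; wedge = 35.7025 − 11.5 = 24.2025.
DWL = ½ × 56.2849 × 24.2025 = €681.12.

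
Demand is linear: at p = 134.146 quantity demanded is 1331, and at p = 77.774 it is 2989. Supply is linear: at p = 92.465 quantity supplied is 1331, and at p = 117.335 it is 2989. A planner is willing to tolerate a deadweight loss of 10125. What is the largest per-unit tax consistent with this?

Demand slope = (77.774 − 134.146)/(2989 − 1331) = −0.034, so p = 179.4 − 0.034q.
Supply slope = (117.335 − 92.465)/(2989 − 1331) = 0.015, so p = 72.5 + 0.015q.
Competitive equilibrium: 179.4 − 0.034q = 72.5 + 0.015q → q* = 2181.6327, p* = 105.2245.
A tax t gives Δq = t/0.049 and wedge t, so DWL = t²/0.098.
t²/0.098 = 10125 → t² = 992.25 → t = 31.5.

31.5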